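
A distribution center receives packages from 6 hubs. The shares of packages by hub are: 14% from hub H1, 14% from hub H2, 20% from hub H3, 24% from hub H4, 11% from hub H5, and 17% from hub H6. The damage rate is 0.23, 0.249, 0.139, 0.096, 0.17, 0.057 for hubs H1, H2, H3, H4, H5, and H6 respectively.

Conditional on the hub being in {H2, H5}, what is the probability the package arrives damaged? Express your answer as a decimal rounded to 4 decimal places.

Let S = {H2, H5}.
P(S) = 0.14 + 0.11 = 0.25.
P(D ∩ S) = 0.249·0.14 + 0.17·0.11 = 0.03486 + 0.0187 = 0.05356.
P(D | S) = 0.05356 / 0.25 = 0.214240…

P(D|S) ≈ 0.2142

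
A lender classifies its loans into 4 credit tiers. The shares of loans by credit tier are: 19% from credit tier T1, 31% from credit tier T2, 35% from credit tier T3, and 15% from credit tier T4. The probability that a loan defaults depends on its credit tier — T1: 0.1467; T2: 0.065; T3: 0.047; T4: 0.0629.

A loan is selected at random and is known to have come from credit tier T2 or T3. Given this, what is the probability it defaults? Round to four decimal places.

Let S = {T2, T3}.
P(S) = 0.31 + 0.35 = 0.66.
P(D ∩ S) = 0.065·0.31 + 0.047·0.35 = 0.02015 + 0.01645 = 0.0366.
P(D | S) = 0.0366 / 0.66 = 0.055455…

0.0555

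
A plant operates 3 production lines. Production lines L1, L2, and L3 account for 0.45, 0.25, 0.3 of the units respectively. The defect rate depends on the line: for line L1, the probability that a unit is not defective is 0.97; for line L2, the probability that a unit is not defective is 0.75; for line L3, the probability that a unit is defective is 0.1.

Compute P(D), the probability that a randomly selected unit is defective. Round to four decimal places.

P(D|L1) = 1 − 0.97 = 0.03.
P(D|L2) = 1 − 0.75 = 0.25.
P(D) = P(D|L1)·P(L1) + P(D|L2)·P(L2) + P(D|L3)·P(L3)
      = 0.03·0.45 + 0.25·0.25 + 0.1·0.3
      = 0.0135 + 0.0625 + 0.03 = 0.106

P(D) ≈ 0.1060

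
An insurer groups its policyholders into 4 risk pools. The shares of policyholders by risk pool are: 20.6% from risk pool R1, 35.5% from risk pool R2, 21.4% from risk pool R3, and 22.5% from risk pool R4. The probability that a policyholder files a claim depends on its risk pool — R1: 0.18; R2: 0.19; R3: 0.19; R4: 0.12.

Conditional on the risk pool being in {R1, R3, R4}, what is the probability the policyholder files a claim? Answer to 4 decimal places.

Let S = {R1, R3, R4}.
P(S) = 0.206 + 0.214 + 0.225 = 0.645.
P(C ∩ S) = 0.18·0.206 + 0.19·0.214 + 0.12·0.225 = 0.03708 + 0.04066 + 0.027 = 0.10474.
P(C | S) = 0.10474 / 0.645 = 0.162388…

P(C|S) ≈ 0.1624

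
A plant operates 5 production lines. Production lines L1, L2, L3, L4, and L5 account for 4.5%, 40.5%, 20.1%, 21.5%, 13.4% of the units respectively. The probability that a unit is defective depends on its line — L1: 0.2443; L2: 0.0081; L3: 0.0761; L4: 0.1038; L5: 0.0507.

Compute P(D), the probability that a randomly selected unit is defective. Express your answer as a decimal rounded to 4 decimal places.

0.0587

P(D) = P(D|L1)·P(L1) + P(D|L2)·P(L2) + P(D|L3)·P(L3) + P(D|L4)·P(L4) + P(D|L5)·P(L5)
      = 0.2443·0.045 + 0.0081·0.405 + 0.0761·0.201 + 0.1038·0.215 + 0.0507·0.134
      = 0.0109935 + 0.0032805 + 0.0152961 + 0.022317 + 0.0067938 = 0.0586809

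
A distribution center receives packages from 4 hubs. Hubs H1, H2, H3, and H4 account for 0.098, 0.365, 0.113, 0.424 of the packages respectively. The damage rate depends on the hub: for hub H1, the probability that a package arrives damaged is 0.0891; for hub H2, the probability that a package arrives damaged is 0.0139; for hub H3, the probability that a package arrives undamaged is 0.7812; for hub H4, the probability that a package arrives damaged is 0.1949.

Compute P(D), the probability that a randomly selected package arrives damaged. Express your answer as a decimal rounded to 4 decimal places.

P(D|H3) = 1 − 0.7812 = 0.2188.
P(D) = P(D|H1)·P(H1) + P(D|H2)·P(H2) + P(D|H3)·P(H3) + P(D|H4)·P(H4)
      = 0.0891·0.098 + 0.0139·0.365 + 0.2188·0.113 + 0.1949·0.424
      = 0.0087318 + 0.0050735 + 0.0247244 + 0.0826376 = 0.1211673

0.1212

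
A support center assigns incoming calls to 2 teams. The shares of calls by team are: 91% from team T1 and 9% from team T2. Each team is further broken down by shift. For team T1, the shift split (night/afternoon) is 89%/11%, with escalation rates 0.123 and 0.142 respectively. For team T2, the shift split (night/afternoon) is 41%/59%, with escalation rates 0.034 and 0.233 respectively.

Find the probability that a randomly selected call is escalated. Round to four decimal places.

0.1275

P(E|T1) = 0.89·0.123 + 0.11·0.142 = 0.10947 + 0.01562 = 0.12509
P(E|T2) = 0.41·0.034 + 0.59·0.233 = 0.01394 + 0.13747 = 0.15141
Then overall,
P(E) = 0.91·0.12509 + 0.09·0.15141
      = 0.1138319 + 0.0136269 = 0.1274588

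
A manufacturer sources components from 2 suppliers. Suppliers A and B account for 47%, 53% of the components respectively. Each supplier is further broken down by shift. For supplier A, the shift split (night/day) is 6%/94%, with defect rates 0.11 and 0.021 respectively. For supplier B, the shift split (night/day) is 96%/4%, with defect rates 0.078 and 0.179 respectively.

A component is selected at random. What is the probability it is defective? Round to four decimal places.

P(D) ≈ 0.0559

P(D|A) = 0.06·0.11 + 0.94·0.021 = 0.0066 + 0.01974 = 0.02634
P(D|B) = 0.96·0.078 + 0.04·0.179 = 0.07488 + 0.00716 = 0.08204
Then overall,
P(D) = 0.47·0.02634 + 0.53·0.08204
      = 0.0123798 + 0.0434812 = 0.055861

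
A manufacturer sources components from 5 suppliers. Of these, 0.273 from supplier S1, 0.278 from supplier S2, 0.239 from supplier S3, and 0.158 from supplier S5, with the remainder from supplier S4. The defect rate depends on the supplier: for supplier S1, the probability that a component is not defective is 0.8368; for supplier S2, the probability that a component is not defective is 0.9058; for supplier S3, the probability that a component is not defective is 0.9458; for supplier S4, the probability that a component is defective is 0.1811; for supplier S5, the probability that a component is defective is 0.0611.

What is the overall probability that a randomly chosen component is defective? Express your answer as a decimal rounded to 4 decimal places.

0.1028

P(S4) = 1 − (0.273 + 0.278 + 0.239 + 0.158) = 0.052.
P(D|S1) = 1 − 0.8368 = 0.1632.
P(D|S2) = 1 − 0.9058 = 0.0942.
P(D|S3) = 1 − 0.9458 = 0.0542.
P(D) = P(D|S1)·P(S1) + P(D|S2)·P(S2) + P(D|S3)·P(S3) + P(D|S4)·P(S4) + P(D|S5)·P(S5)
      = 0.1632·0.273 + 0.0942·0.278 + 0.0542·0.239 + 0.1811·0.052 + 0.0611·0.158
      = 0.0445536 + 0.0261876 + 0.0129538 + 0.0094172 + 0.0096538 = 0.102766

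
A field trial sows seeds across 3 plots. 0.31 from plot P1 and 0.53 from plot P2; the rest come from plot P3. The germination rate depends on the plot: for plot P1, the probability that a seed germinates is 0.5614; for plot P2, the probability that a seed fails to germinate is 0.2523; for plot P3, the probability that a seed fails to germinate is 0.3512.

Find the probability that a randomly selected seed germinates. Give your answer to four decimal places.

P(P3) = 1 − (0.31 + 0.53) = 0.16.
P(G|P2) = 1 − 0.2523 = 0.7477.
P(G|P3) = 1 − 0.3512 = 0.6488.
By the law of total probability,
P(G) = P(G|P1)·P(P1) + P(G|P2)·P(P2) + P(G|P3)·P(P3)
      = 0.5614·0.31 + 0.7477·0.53 + 0.6488·0.16
      = 0.174034 + 0.396281 + 0.103808 = 0.674123

P(G) ≈ 0.6741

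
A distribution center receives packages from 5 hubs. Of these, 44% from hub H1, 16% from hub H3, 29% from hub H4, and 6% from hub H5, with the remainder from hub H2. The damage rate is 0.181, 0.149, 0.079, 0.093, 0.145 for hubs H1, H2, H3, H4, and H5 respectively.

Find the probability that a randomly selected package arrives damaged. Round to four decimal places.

P(H2) = 1 − (0.44 + 0.16 + 0.29 + 0.06) = 0.05.
Using total probability over the partition,
P(D) = P(D|H1)·P(H1) + P(D|H2)·P(H2) + P(D|H3)·P(H3) + P(D|H4)·P(H4) + P(D|H5)·P(H5)
      = 0.181·0.44 + 0.149·0.05 + 0.079·0.16 + 0.093·0.29 + 0.145·0.06
      = 0.07964 + 0.00745 + 0.01264 + 0.02697 + 0.0087 = 0.1354

0.1354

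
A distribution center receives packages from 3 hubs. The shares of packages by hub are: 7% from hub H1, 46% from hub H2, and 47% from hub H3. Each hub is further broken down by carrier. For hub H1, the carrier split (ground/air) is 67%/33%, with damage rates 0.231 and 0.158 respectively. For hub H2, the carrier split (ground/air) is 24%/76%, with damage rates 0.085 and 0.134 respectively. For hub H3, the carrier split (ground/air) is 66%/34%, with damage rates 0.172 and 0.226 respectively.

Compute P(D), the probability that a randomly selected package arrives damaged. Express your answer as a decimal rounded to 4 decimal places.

P(D) ≈ 0.1602

P(D|H1) = 0.67·0.231 + 0.33·0.158 = 0.15477 + 0.05214 = 0.20691
P(D|H2) = 0.24·0.085 + 0.76·0.134 = 0.0204 + 0.10184 = 0.12224
P(D|H3) = 0.66·0.172 + 0.34·0.226 = 0.11352 + 0.07684 = 0.19036
By total probability over the outer partition,
P(D) = 0.07·0.20691 + 0.46·0.12224 + 0.47·0.19036
      = 0.0144837 + 0.0562304 + 0.0894692 = 0.1601833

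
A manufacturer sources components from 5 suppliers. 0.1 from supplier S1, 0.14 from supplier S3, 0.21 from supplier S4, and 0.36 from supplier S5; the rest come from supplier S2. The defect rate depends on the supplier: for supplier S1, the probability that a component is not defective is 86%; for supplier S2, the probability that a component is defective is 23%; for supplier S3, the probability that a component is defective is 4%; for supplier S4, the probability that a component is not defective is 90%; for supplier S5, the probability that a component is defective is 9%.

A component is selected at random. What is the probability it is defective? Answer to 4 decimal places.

0.1167

P(S2) = 1 − (0.1 + 0.14 + 0.21 + 0.36) = 0.19.
P(D|S1) = 1 − 0.86 = 0.14.
P(D|S4) = 1 − 0.9 = 0.1.
P(D) = P(D|S1)·P(S1) + P(D|S2)·P(S2) + P(D|S3)·P(S3) + P(D|S4)·P(S4) + P(D|S5)·P(S5)
      = 0.14·0.1 + 0.23·0.19 + 0.04·0.14 + 0.1·0.21 + 0.09·0.36
      = 0.014 + 0.0437 + 0.0056 + 0.021 + 0.0324 = 0.1167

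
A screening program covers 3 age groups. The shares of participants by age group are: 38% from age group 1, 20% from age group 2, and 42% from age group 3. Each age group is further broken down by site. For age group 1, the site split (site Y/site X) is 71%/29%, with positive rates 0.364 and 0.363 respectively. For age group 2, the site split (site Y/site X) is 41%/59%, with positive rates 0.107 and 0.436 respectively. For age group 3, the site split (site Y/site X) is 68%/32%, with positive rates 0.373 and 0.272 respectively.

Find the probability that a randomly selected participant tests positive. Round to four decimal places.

P(T|1) = 0.71·0.364 + 0.29·0.363 = 0.25844 + 0.10527 = 0.36371
P(T|2) = 0.41·0.107 + 0.59·0.436 = 0.04387 + 0.25724 = 0.30111
P(T|3) = 0.68·0.373 + 0.32·0.272 = 0.25364 + 0.08704 = 0.34068
By total probability over the outer partition,
P(T) = 0.38·0.36371 + 0.2·0.30111 + 0.42·0.34068
      = 0.1382098 + 0.060222 + 0.1430856 = 0.3415174

0.3415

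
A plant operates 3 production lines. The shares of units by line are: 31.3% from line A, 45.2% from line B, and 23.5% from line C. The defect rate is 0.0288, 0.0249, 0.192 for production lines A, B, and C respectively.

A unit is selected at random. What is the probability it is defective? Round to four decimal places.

Summing over the partition,
P(D) = P(D|A)·P(A) + P(D|B)·P(B) + P(D|C)·P(C)
      = 0.0288·0.313 + 0.0249·0.452 + 0.192·0.235
      = 0.0090144 + 0.0112548 + 0.04512 = 0.0653892

0.0654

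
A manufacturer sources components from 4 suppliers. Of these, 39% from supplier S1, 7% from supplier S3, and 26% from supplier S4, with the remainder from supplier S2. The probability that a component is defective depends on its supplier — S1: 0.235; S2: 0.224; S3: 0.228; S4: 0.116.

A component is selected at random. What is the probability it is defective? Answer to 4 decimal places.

P(D) ≈ 0.2005

P(S2) = 1 − (0.39 + 0.07 + 0.26) = 0.28.
P(D) = P(D|S1)·P(S1) + P(D|S2)·P(S2) + P(D|S3)·P(S3) + P(D|S4)·P(S4)
      = 0.235·0.39 + 0.224·0.28 + 0.228·0.07 + 0.116·0.26
      = 0.09165 + 0.06272 + 0.01596 + 0.03016 = 0.20049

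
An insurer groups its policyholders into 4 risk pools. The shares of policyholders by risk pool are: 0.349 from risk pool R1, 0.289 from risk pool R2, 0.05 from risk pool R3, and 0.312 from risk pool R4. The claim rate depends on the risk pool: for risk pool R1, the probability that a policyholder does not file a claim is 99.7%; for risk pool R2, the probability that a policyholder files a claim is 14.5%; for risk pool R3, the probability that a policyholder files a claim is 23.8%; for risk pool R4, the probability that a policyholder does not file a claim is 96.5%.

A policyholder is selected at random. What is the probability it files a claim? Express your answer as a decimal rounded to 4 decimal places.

P(C|R1) = 1 − 0.997 = 0.003.
P(C|R4) = 1 − 0.965 = 0.035.
By the law of total probability,
P(C) = P(C|R1)·P(R1) + P(C|R2)·P(R2) + P(C|R3)·P(R3) + P(C|R4)·P(R4)
      = 0.003·0.349 + 0.145·0.289 + 0.238·0.05 + 0.035·0.312
      = 0.001047 + 0.041905 + 0.0119 + 0.01092 = 0.065772

P(C) ≈ 0.0658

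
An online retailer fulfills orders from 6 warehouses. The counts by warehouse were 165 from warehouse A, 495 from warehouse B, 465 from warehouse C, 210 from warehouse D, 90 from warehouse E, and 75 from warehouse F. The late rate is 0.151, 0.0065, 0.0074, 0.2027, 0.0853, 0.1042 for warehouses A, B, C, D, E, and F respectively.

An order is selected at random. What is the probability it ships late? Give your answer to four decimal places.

0.0598

Total: 165 + 495 + 465 + 210 + 90 + 75 = 1500.
P(A) = 165/1500 = 0.11. P(B) = 495/1500 = 0.33. P(C) = 465/1500 = 0.31. P(D) = 210/1500 = 0.14. P(E) = 90/1500 = 0.06. P(F) = 75/1500 = 0.05.
Summing over the partition,
P(L) = P(L|A)·P(A) + P(L|B)·P(B) + P(L|C)·P(C) + P(L|D)·P(D) + P(L|E)·P(E) + P(L|F)·P(F)
      = 0.151·0.11 + 0.0065·0.33 + 0.0074·0.31 + 0.2027·0.14 + 0.0853·0.06 + 0.1042·0.05
      = 0.01661 + 0.002145 + 0.002294 + 0.028378 + 0.005118 + 0.00521 = 0.059755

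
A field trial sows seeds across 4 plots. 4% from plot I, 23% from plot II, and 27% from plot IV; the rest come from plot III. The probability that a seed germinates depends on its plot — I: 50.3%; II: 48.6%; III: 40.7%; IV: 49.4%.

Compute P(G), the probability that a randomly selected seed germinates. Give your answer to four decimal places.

P(G) ≈ 0.4525

P(III) = 1 − (0.04 + 0.23 + 0.27) = 0.46.
P(G) = P(G|I)·P(I) + P(G|II)·P(II) + P(G|III)·P(III) + P(G|IV)·P(IV)
      = 0.503·0.04 + 0.486·0.23 + 0.407·0.46 + 0.494·0.27
      = 0.02012 + 0.11178 + 0.18722 + 0.13338 = 0.4525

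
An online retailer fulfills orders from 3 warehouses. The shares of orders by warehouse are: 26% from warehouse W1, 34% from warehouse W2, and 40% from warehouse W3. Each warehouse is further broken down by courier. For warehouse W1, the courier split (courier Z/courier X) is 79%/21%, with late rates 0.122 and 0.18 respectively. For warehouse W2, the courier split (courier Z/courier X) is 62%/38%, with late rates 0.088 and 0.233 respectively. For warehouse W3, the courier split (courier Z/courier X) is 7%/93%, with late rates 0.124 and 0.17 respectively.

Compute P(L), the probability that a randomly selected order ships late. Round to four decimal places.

P(L) ≈ 0.1503

P(L|W1) = 0.79·0.122 + 0.21·0.18 = 0.09638 + 0.0378 = 0.13418
P(L|W2) = 0.62·0.088 + 0.38·0.233 = 0.05456 + 0.08854 = 0.1431
P(L|W3) = 0.07·0.124 + 0.93·0.17 = 0.00868 + 0.1581 = 0.16678
By total probability over the outer partition,
P(L) = 0.26·0.13418 + 0.34·0.1431 + 0.4·0.16678
      = 0.0348868 + 0.048654 + 0.066712 = 0.1502528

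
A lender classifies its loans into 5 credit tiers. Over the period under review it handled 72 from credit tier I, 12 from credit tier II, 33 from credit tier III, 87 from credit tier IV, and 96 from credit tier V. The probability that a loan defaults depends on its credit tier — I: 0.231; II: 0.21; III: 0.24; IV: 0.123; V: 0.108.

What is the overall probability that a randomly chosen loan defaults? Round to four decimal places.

Total: 72 + 12 + 33 + 87 + 96 = 300.
P(I) = 72/300 = 0.24. P(II) = 12/300 = 0.04. P(III) = 33/300 = 0.11. P(IV) = 87/300 = 0.29. P(V) = 96/300 = 0.32.
By the law of total probability,
P(D) = P(D|I)·P(I) + P(D|II)·P(II) + P(D|III)·P(III) + P(D|IV)·P(IV) + P(D|V)·P(V)
      = 0.231·0.24 + 0.21·0.04 + 0.24·0.11 + 0.123·0.29 + 0.108·0.32
      = 0.05544 + 0.0084 + 0.0264 + 0.03567 + 0.03456 = 0.16047

0.1605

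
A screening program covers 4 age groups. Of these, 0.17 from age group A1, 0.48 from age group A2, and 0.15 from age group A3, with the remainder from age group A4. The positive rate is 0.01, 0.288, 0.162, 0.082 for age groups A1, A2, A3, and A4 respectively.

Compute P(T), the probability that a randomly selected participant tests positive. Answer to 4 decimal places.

P(A4) = 1 − (0.17 + 0.48 + 0.15) = 0.2.
P(T) = P(T|A1)·P(A1) + P(T|A2)·P(A2) + P(T|A3)·P(A3) + P(T|A4)·P(A4)
      = 0.01·0.17 + 0.288·0.48 + 0.162·0.15 + 0.082·0.2
      = 0.0017 + 0.13824 + 0.0243 + 0.0164 = 0.18064

0.1806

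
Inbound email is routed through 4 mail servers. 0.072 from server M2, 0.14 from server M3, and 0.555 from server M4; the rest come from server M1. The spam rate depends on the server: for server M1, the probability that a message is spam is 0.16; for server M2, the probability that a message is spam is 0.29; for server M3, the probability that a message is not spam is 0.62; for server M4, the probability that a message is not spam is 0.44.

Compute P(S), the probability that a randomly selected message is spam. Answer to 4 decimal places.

P(S) ≈ 0.4222

P(M1) = 1 − (0.072 + 0.14 + 0.555) = 0.233.
P(S|M3) = 1 − 0.62 = 0.38.
P(S|M4) = 1 − 0.44 = 0.56.
P(S) = P(S|M1)·P(M1) + P(S|M2)·P(M2) + P(S|M3)·P(M3) + P(S|M4)·P(M4)
      = 0.16·0.233 + 0.29·0.072 + 0.38·0.14 + 0.56·0.555
      = 0.03728 + 0.02088 + 0.0532 + 0.3108 = 0.42216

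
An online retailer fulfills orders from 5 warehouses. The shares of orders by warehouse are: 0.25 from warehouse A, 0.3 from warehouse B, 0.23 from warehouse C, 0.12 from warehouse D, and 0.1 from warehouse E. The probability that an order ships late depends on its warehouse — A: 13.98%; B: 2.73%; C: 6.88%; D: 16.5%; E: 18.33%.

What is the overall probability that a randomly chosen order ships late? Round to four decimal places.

P(L) = P(L|A)·P(A) + P(L|B)·P(B) + P(L|C)·P(C) + P(L|D)·P(D) + P(L|E)·P(E)
      = 0.1398·0.25 + 0.0273·0.3 + 0.0688·0.23 + 0.165·0.12 + 0.1833·0.1
      = 0.03495 + 0.00819 + 0.015824 + 0.0198 + 0.01833 = 0.097094

P(L) ≈ 0.0971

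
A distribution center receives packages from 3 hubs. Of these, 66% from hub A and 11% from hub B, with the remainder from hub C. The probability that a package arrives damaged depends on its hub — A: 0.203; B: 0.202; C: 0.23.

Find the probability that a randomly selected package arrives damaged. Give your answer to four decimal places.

P(C) = 1 − (0.66 + 0.11) = 0.23.
By the law of total probability,
P(D) = P(D|A)·P(A) + P(D|B)·P(B) + P(D|C)·P(C)
      = 0.203·0.66 + 0.202·0.11 + 0.23·0.23
      = 0.13398 + 0.02222 + 0.0529 = 0.2091

0.2091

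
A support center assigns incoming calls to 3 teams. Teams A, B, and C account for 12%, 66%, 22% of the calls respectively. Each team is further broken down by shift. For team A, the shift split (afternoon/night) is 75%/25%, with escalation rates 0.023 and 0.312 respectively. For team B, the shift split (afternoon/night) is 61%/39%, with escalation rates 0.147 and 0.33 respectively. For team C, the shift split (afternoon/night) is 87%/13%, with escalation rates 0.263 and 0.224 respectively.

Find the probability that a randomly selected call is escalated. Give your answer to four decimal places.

P(E|A) = 0.75·0.023 + 0.25·0.312 = 0.01725 + 0.078 = 0.09525
P(E|B) = 0.61·0.147 + 0.39·0.33 = 0.08967 + 0.1287 = 0.21837
P(E|C) = 0.87·0.263 + 0.13·0.224 = 0.22881 + 0.02912 = 0.25793
Then overall,
P(E) = 0.12·0.09525 + 0.66·0.21837 + 0.22·0.25793
      = 0.01143 + 0.1441242 + 0.0567446 = 0.2122988

P(E) ≈ 0.2123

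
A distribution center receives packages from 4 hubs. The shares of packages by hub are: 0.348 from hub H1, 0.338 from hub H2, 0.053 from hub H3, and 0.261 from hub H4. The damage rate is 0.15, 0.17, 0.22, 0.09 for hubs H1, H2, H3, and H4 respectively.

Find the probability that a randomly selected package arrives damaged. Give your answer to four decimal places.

P(D) ≈ 0.1448

P(D) = P(D|H1)·P(H1) + P(D|H2)·P(H2) + P(D|H3)·P(H3) + P(D|H4)·P(H4)
      = 0.15·0.348 + 0.17·0.338 + 0.22·0.053 + 0.09·0.261
      = 0.0522 + 0.05746 + 0.01166 + 0.02349 = 0.14481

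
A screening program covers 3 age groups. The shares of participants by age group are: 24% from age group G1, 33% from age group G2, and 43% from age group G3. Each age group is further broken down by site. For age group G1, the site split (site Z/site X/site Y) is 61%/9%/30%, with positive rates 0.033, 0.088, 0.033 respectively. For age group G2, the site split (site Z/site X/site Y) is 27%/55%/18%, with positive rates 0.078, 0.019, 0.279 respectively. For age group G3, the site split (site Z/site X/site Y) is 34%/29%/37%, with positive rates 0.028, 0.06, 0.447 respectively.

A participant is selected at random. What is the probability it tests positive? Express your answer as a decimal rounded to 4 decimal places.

P(T|G1) = 0.61·0.033 + 0.09·0.088 + 0.3·0.033 = 0.02013 + 0.00792 + 0.0099 = 0.03795
P(T|G2) = 0.27·0.078 + 0.55·0.019 + 0.18·0.279 = 0.02106 + 0.01045 + 0.05022 = 0.08173
P(T|G3) = 0.34·0.028 + 0.29·0.06 + 0.37·0.447 = 0.00952 + 0.0174 + 0.16539 = 0.19231
Then overall,
P(T) = 0.24·0.03795 + 0.33·0.08173 + 0.43·0.19231
      = 0.009108 + 0.0269709 + 0.0826933 = 0.1187722

0.1188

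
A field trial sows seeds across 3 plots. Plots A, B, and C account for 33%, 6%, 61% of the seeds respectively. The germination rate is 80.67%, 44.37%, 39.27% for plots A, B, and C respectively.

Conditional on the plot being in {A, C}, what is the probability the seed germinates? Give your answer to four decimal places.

0.5380

Let S = {A, C}.
P(S) = 0.33 + 0.61 = 0.94.
P(G ∩ S) = 0.8067·0.33 + 0.3927·0.61 = 0.266211 + 0.239547 = 0.505758.
P(G | S) = 0.505758 / 0.94 = 0.538040…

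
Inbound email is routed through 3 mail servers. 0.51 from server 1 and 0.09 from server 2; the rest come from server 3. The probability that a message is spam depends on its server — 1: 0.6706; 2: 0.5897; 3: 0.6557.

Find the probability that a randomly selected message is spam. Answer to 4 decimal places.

0.6574

P(3) = 1 − (0.51 + 0.09) = 0.4.
By the law of total probability,
P(S) = P(S|1)·P(1) + P(S|2)·P(2) + P(S|3)·P(3)
      = 0.6706·0.51 + 0.5897·0.09 + 0.6557·0.4
      = 0.342006 + 0.053073 + 0.26228 = 0.657359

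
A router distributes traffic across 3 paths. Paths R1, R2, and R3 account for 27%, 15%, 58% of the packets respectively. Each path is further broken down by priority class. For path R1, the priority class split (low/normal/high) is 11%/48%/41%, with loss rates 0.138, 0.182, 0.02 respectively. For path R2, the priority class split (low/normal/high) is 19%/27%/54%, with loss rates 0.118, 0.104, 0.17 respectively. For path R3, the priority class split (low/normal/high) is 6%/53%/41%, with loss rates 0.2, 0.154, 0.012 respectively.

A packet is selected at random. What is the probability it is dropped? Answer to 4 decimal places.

0.1084

P(L|R1) = 0.11·0.138 + 0.48·0.182 + 0.41·0.02 = 0.01518 + 0.08736 + 0.0082 = 0.11074
P(L|R2) = 0.19·0.118 + 0.27·0.104 + 0.54·0.17 = 0.02242 + 0.02808 + 0.0918 = 0.1423
P(L|R3) = 0.06·0.2 + 0.53·0.154 + 0.41·0.012 = 0.012 + 0.08162 + 0.00492 = 0.09854
Then overall,
P(L) = 0.27·0.11074 + 0.15·0.1423 + 0.58·0.09854
      = 0.0298998 + 0.021345 + 0.0571532 = 0.108398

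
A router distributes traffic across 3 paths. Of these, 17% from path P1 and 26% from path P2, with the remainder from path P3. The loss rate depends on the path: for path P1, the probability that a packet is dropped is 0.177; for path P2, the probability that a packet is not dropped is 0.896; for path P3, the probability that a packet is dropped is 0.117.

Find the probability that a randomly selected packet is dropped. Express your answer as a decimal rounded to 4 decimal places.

P(L) ≈ 0.1238

P(P3) = 1 − (0.17 + 0.26) = 0.57.
P(L|P2) = 1 − 0.896 = 0.104.
P(L) = P(L|P1)·P(P1) + P(L|P2)·P(P2) + P(L|P3)·P(P3)
      = 0.177·0.17 + 0.104·0.26 + 0.117·0.57
      = 0.03009 + 0.02704 + 0.06669 = 0.12382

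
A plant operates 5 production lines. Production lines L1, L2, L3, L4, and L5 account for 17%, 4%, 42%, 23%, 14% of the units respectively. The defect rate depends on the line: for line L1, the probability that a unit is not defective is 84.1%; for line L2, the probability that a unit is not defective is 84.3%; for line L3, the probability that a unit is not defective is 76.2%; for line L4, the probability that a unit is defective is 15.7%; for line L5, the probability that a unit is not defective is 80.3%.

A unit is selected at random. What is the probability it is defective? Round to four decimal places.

P(D|L1) = 1 − 0.841 = 0.159.
P(D|L2) = 1 − 0.843 = 0.157.
P(D|L3) = 1 − 0.762 = 0.238.
P(D|L5) = 1 − 0.803 = 0.197.
P(D) = P(D|L1)·P(L1) + P(D|L2)·P(L2) + P(D|L3)·P(L3) + P(D|L4)·P(L4) + P(D|L5)·P(L5)
      = 0.159·0.17 + 0.157·0.04 + 0.238·0.42 + 0.157·0.23 + 0.197·0.14
      = 0.02703 + 0.00628 + 0.09996 + 0.03611 + 0.02758 = 0.19696

0.1970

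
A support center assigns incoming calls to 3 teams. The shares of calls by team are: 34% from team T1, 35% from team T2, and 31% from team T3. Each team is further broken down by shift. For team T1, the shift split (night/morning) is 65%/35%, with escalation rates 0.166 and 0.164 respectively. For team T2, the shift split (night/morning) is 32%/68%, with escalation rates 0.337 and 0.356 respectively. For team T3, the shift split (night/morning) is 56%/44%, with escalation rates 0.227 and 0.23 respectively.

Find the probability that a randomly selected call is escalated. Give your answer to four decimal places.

P(E|T1) = 0.65·0.166 + 0.35·0.164 = 0.1079 + 0.0574 = 0.1653
P(E|T2) = 0.32·0.337 + 0.68·0.356 = 0.10784 + 0.24208 = 0.34992
P(E|T3) = 0.56·0.227 + 0.44·0.23 = 0.12712 + 0.1012 = 0.22832
By total probability over the outer partition,
P(E) = 0.34·0.1653 + 0.35·0.34992 + 0.31·0.22832
      = 0.056202 + 0.122472 + 0.0707792 = 0.2494532

0.2495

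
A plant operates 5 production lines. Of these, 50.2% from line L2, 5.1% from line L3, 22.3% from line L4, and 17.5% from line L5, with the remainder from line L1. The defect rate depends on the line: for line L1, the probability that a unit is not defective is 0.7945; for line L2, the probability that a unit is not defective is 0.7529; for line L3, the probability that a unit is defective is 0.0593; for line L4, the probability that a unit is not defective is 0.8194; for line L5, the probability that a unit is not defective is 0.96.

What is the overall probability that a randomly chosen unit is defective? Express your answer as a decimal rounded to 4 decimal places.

P(L1) = 1 − (0.502 + 0.051 + 0.223 + 0.175) = 0.049.
P(D|L1) = 1 − 0.7945 = 0.2055.
P(D|L2) = 1 − 0.7529 = 0.2471.
P(D|L4) = 1 − 0.8194 = 0.1806.
P(D|L5) = 1 − 0.96 = 0.04.
By the law of total probability,
P(D) = P(D|L1)·P(L1) + P(D|L2)·P(L2) + P(D|L3)·P(L3) + P(D|L4)·P(L4) + P(D|L5)·P(L5)
      = 0.2055·0.049 + 0.2471·0.502 + 0.0593·0.051 + 0.1806·0.223 + 0.04·0.175
      = 0.0100695 + 0.1240442 + 0.0030243 + 0.0402738 + 0.007 = 0.1844118

0.1844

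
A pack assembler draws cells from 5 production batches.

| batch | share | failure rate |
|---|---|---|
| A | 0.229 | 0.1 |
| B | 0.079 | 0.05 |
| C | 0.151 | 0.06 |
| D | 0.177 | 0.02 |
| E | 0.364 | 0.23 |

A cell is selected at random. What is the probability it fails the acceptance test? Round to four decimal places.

P(F) = P(F|A)·P(A) + P(F|B)·P(B) + P(F|C)·P(C) + P(F|D)·P(D) + P(F|E)·P(E)
      = 0.1·0.229 + 0.05·0.079 + 0.06·0.151 + 0.02·0.177 + 0.23·0.364
      = 0.0229 + 0.00395 + 0.00906 + 0.00354 + 0.08372 = 0.12317

P(F) ≈ 0.1232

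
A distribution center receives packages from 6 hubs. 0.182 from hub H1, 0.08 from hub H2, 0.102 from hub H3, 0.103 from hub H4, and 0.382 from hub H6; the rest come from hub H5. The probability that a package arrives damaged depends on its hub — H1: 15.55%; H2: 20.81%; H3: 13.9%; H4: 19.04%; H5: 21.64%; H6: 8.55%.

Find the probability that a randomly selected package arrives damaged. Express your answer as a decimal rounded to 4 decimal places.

P(H5) = 1 − (0.182 + 0.08 + 0.102 + 0.103 + 0.382) = 0.151.
P(D) = P(D|H1)·P(H1) + P(D|H2)·P(H2) + P(D|H3)·P(H3) + P(D|H4)·P(H4) + P(D|H5)·P(H5) + P(D|H6)·P(H6)
      = 0.1555·0.182 + 0.2081·0.08 + 0.139·0.102 + 0.1904·0.103 + 0.2164·0.151 + 0.0855·0.382
      = 0.028301 + 0.016648 + 0.014178 + 0.0196112 + 0.0326764 + 0.032661 = 0.1440756

0.1441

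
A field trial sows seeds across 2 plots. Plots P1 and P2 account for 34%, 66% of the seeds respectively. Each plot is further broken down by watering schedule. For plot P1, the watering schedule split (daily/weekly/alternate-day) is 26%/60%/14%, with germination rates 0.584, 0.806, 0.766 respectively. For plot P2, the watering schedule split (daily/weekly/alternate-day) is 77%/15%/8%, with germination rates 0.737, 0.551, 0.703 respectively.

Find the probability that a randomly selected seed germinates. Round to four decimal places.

P(G|P1) = 0.26·0.584 + 0.6·0.806 + 0.14·0.766 = 0.15184 + 0.4836 + 0.10724 = 0.74268
P(G|P2) = 0.77·0.737 + 0.15·0.551 + 0.08·0.703 = 0.56749 + 0.08265 + 0.05624 = 0.70638
Then overall,
P(G) = 0.34·0.74268 + 0.66·0.70638
      = 0.2525112 + 0.4662108 = 0.718722

P(G) ≈ 0.7187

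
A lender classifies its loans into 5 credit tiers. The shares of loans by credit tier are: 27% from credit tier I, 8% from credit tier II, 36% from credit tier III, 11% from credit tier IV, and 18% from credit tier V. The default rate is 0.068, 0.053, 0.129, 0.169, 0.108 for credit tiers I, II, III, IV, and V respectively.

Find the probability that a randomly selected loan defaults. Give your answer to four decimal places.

By the law of total probability,
P(D) = P(D|I)·P(I) + P(D|II)·P(II) + P(D|III)·P(III) + P(D|IV)·P(IV) + P(D|V)·P(V)
      = 0.068·0.27 + 0.053·0.08 + 0.129·0.36 + 0.169·0.11 + 0.108·0.18
      = 0.01836 + 0.00424 + 0.04644 + 0.01859 + 0.01944 = 0.10707

P(D) ≈ 0.1071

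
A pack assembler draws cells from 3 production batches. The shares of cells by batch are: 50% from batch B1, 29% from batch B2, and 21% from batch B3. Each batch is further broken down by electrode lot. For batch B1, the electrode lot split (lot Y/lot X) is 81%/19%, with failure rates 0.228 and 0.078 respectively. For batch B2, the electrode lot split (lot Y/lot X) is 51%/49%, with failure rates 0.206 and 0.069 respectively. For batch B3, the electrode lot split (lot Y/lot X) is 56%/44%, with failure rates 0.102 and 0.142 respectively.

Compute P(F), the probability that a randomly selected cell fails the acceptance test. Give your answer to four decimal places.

P(F|B1) = 0.81·0.228 + 0.19·0.078 = 0.18468 + 0.01482 = 0.1995
P(F|B2) = 0.51·0.206 + 0.49·0.069 = 0.10506 + 0.03381 = 0.13887
P(F|B3) = 0.56·0.102 + 0.44·0.142 = 0.05712 + 0.06248 = 0.1196
By total probability over the outer partition,
P(F) = 0.5·0.1995 + 0.29·0.13887 + 0.21·0.1196
      = 0.09975 + 0.0402723 + 0.025116 = 0.1651383

P(F) ≈ 0.1651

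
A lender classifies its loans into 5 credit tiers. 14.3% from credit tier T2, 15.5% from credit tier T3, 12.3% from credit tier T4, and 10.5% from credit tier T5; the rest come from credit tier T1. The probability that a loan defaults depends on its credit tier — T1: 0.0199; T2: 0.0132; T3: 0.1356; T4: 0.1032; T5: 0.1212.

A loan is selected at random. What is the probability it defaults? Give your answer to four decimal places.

P(D) ≈ 0.0578

P(T1) = 1 − (0.143 + 0.155 + 0.123 + 0.105) = 0.474.
P(D) = P(D|T1)·P(T1) + P(D|T2)·P(T2) + P(D|T3)·P(T3) + P(D|T4)·P(T4) + P(D|T5)·P(T5)
      = 0.0199·0.474 + 0.0132·0.143 + 0.1356·0.155 + 0.1032·0.123 + 0.1212·0.105
      = 0.0094326 + 0.0018876 + 0.021018 + 0.0126936 + 0.012726 = 0.0577578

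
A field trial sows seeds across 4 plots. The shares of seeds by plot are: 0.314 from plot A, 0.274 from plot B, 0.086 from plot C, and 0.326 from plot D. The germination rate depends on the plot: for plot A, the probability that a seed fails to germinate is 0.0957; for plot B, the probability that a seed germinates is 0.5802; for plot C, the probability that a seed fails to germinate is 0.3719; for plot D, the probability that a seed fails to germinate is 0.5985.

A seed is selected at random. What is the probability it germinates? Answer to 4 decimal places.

P(G) ≈ 0.6278

P(G|A) = 1 − 0.0957 = 0.9043.
P(G|C) = 1 − 0.3719 = 0.6281.
P(G|D) = 1 − 0.5985 = 0.4015.
Summing over the partition,
P(G) = P(G|A)·P(A) + P(G|B)·P(B) + P(G|C)·P(C) + P(G|D)·P(D)
      = 0.9043·0.314 + 0.5802·0.274 + 0.6281·0.086 + 0.4015·0.326
      = 0.2839502 + 0.1589748 + 0.0540166 + 0.130889 = 0.6278306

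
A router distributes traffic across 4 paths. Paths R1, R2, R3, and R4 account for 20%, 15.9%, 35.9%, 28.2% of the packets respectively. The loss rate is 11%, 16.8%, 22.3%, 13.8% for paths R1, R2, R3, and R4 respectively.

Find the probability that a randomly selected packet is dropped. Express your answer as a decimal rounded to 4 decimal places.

P(L) ≈ 0.1677

P(L) = P(L|R1)·P(R1) + P(L|R2)·P(R2) + P(L|R3)·P(R3) + P(L|R4)·P(R4)
      = 0.11·0.2 + 0.168·0.159 + 0.223·0.359 + 0.138·0.282
      = 0.022 + 0.026712 + 0.080057 + 0.038916 = 0.167685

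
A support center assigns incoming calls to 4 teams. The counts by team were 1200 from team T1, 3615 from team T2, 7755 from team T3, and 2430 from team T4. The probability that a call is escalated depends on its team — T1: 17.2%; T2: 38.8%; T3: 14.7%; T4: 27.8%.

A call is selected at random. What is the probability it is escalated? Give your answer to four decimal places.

0.2283

Total: 1200 + 3615 + 7755 + 2430 = 15000.
P(T1) = 1200/15000 = 0.08. P(T2) = 3615/15000 = 0.241. P(T3) = 7755/15000 = 0.517. P(T4) = 2430/15000 = 0.162.
By the law of total probability,
P(E) = P(E|T1)·P(T1) + P(E|T2)·P(T2) + P(E|T3)·P(T3) + P(E|T4)·P(T4)
      = 0.172·0.08 + 0.388·0.241 + 0.147·0.517 + 0.278·0.162
      = 0.01376 + 0.093508 + 0.075999 + 0.045036 = 0.228303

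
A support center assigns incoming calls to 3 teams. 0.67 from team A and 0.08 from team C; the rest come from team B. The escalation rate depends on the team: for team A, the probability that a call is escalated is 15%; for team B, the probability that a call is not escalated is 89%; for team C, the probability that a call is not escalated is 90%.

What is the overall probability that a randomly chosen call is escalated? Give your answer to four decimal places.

P(E) ≈ 0.1360

P(B) = 1 − (0.67 + 0.08) = 0.25.
P(E|B) = 1 − 0.89 = 0.11.
P(E|C) = 1 − 0.9 = 0.1.
Using total probability over the partition,
P(E) = P(E|A)·P(A) + P(E|B)·P(B) + P(E|C)·P(C)
      = 0.15·0.67 + 0.11·0.25 + 0.1·0.08
      = 0.1005 + 0.0275 + 0.008 = 0.136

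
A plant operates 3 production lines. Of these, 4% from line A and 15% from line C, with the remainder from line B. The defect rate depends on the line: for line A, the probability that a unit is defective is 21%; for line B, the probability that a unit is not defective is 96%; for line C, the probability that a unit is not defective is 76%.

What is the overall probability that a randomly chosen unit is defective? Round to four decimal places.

P(D) ≈ 0.0768

P(B) = 1 − (0.04 + 0.15) = 0.81.
P(D|B) = 1 − 0.96 = 0.04.
P(D|C) = 1 − 0.76 = 0.24.
P(D) = P(D|A)·P(A) + P(D|B)·P(B) + P(D|C)·P(C)
      = 0.21·0.04 + 0.04·0.81 + 0.24·0.15
      = 0.0084 + 0.0324 + 0.036 = 0.0768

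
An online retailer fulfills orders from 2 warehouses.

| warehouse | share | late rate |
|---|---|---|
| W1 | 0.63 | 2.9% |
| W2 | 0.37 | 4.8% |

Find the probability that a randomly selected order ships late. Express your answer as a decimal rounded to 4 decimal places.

0.0360

Using total probability over the partition,
P(L) = P(L|W1)·P(W1) + P(L|W2)·P(W2)
      = 0.029·0.63 + 0.048·0.37
      = 0.01827 + 0.01776 = 0.03603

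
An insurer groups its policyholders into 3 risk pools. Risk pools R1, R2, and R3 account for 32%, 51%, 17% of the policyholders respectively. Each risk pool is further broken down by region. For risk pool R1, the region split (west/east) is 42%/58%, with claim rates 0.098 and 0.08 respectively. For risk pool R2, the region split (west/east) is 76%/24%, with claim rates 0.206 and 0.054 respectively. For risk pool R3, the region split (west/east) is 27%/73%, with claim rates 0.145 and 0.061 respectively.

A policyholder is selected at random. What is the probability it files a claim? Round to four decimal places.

P(C) ≈ 0.1287

P(C|R1) = 0.42·0.098 + 0.58·0.08 = 0.04116 + 0.0464 = 0.08756
P(C|R2) = 0.76·0.206 + 0.24·0.054 = 0.15656 + 0.01296 = 0.16952
P(C|R3) = 0.27·0.145 + 0.73·0.061 = 0.03915 + 0.04453 = 0.08368
Then overall,
P(C) = 0.32·0.08756 + 0.51·0.16952 + 0.17·0.08368
      = 0.0280192 + 0.0864552 + 0.0142256 = 0.1287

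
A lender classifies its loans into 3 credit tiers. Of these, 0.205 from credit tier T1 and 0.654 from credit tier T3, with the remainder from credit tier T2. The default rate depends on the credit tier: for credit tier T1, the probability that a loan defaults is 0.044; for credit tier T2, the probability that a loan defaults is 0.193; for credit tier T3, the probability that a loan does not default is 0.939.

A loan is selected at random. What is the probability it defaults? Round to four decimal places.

P(T2) = 1 − (0.205 + 0.654) = 0.141.
P(D|T3) = 1 − 0.939 = 0.061.
P(D) = P(D|T1)·P(T1) + P(D|T2)·P(T2) + P(D|T3)·P(T3)
      = 0.044·0.205 + 0.193·0.141 + 0.061·0.654
      = 0.00902 + 0.027213 + 0.039894 = 0.076127

P(D) ≈ 0.0761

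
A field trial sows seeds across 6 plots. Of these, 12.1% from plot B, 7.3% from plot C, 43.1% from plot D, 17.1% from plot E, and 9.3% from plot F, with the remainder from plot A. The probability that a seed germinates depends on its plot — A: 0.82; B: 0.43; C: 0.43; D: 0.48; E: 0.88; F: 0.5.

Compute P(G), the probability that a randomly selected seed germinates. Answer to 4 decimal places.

0.5783

P(A) = 1 − (0.121 + 0.073 + 0.431 + 0.171 + 0.093) = 0.111.
P(G) = P(G|A)·P(A) + P(G|B)·P(B) + P(G|C)·P(C) + P(G|D)·P(D) + P(G|E)·P(E) + P(G|F)·P(F)
      = 0.82·0.111 + 0.43·0.121 + 0.43·0.073 + 0.48·0.431 + 0.88·0.171 + 0.5·0.093
      = 0.09102 + 0.05203 + 0.03139 + 0.20688 + 0.15048 + 0.0465 = 0.5783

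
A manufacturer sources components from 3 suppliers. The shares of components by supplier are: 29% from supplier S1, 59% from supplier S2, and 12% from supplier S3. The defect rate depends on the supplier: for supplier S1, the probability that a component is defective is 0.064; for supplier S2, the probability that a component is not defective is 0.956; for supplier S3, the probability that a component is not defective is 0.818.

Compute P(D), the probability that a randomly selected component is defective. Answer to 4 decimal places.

P(D) ≈ 0.0664

P(D|S2) = 1 − 0.956 = 0.044.
P(D|S3) = 1 − 0.818 = 0.182.
Summing over the partition,
P(D) = P(D|S1)·P(S1) + P(D|S2)·P(S2) + P(D|S3)·P(S3)
      = 0.064·0.29 + 0.044·0.59 + 0.182·0.12
      = 0.01856 + 0.02596 + 0.02184 = 0.06636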